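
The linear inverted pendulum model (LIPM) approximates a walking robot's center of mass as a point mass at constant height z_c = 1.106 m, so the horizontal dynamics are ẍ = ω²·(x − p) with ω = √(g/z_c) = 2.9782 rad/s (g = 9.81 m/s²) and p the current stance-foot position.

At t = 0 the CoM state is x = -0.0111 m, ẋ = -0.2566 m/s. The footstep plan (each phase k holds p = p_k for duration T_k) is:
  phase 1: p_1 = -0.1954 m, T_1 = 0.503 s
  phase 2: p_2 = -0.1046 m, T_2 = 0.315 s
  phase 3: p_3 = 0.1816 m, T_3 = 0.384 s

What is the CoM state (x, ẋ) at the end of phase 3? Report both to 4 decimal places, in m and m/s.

x = 1.0810, ẋ = 2.9614

phase 1: p=-0.1954, T=0.503, ωT=1.498035, cosh=2.348229, sinh=2.124660; start (x,ẋ)=(-0.011100, -0.256600) → end (x,ẋ)=(0.054319, 0.563633)
phase 2: p=-0.1046, T=0.315, ωT=0.938133, cosh=1.473282, sinh=1.081924; start (x,ẋ)=(0.054319, 0.563633) → end (x,ẋ)=(0.334290, 1.342457)
phase 3: p=0.1816, T=0.384, ωT=1.143629, cosh=1.728398, sinh=1.409737; start (x,ẋ)=(0.334290, 1.342457) → end (x,ẋ)=(1.080964, 2.961366)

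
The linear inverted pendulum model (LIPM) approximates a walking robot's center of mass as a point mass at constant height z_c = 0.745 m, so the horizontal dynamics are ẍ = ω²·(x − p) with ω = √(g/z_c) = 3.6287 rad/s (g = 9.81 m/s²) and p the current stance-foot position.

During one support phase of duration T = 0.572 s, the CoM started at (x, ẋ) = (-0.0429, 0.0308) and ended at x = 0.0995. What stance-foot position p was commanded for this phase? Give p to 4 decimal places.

p = -0.0787

ωT = 3.6287·0.572 = 2.075616; cosh(ωT) = 4.047468, sinh(ωT) = 3.921989
x(T) = p + (x₀−p)·cosh(ωT) + (ẋ₀/ω)·sinh(ωT) ⇒ p·(1 − cosh) = x(T) − x₀·cosh − (ẋ₀/ω)·sinh
numerator   = 0.0995 − (-0.0429)·4.047468 − (0.0308/3.6287)·3.921989 = 0.239847
denominator = 1 − 4.047468 = -3.047468
p = 0.239847 / -3.047468 = -0.0787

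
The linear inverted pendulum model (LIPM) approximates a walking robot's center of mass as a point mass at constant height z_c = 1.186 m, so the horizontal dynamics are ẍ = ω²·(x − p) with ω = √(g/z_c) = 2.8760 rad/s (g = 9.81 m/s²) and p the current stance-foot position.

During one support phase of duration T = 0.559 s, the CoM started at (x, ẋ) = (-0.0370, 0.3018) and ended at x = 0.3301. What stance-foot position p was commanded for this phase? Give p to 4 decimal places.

ωT = 2.8760·0.559 = 1.607684; cosh(ωT) = 2.595795, sinh(ωT) = 2.395444
x(T) = p + (x₀−p)·cosh(ωT) + (ẋ₀/ω)·sinh(ωT) ⇒ p·(1 − cosh) = x(T) − x₀·cosh − (ẋ₀/ω)·sinh
numerator   = 0.3301 − (-0.0370)·2.595795 − (0.3018/2.8760)·2.395444 = 0.174773
denominator = 1 − 2.595795 = -1.595795
p = 0.174773 / -1.595795 = -0.1095

p = -0.1095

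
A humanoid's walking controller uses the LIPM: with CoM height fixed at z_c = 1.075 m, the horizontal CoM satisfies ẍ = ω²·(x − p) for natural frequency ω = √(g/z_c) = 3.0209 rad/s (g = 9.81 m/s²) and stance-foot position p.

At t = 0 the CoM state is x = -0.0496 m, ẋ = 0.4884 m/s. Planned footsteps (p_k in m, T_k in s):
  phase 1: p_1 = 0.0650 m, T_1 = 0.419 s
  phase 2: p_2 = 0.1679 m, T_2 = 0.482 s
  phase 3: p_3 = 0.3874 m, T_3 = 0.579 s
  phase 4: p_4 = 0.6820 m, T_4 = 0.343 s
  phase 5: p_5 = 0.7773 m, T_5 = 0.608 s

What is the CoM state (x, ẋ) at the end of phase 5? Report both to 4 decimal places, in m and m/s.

x = 0.6551, ẋ = -0.2652

phase 1: p=0.0650, T=0.419, ωT=1.265757, cosh=1.913901, sinh=1.631875; start (x,ẋ)=(-0.049600, 0.488400) → end (x,ẋ)=(0.109498, 0.369802)
phase 2: p=0.1679, T=0.482, ωT=1.456074, cosh=2.261118, sinh=2.027968; start (x,ẋ)=(0.109498, 0.369802) → end (x,ẋ)=(0.284099, 0.478380)
phase 3: p=0.3874, T=0.579, ωT=1.749101, cosh=2.961681, sinh=2.787751; start (x,ẋ)=(0.284099, 0.478380) → end (x,ẋ)=(0.522916, 0.546860)
phase 4: p=0.6820, T=0.343, ωT=1.036169, cosh=1.586605, sinh=1.231793; start (x,ẋ)=(0.522916, 0.546860) → end (x,ẋ)=(0.652582, 0.275678)
phase 5: p=0.7773, T=0.608, ωT=1.836707, cosh=3.217590, sinh=3.058249; start (x,ẋ)=(0.652582, 0.275678) → end (x,ẋ)=(0.655095, -0.265210)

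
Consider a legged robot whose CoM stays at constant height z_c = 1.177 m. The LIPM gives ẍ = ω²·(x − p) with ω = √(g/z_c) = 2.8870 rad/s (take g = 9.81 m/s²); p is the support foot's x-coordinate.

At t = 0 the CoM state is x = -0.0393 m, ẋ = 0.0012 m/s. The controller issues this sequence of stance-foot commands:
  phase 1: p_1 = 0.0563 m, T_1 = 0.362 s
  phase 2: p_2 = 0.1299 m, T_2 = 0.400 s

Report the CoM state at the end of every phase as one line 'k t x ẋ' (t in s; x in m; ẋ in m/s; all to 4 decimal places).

phase 1: p=0.0563, T=0.362, ωT=1.045094, cosh=1.597662, sinh=1.246004; start (x,ẋ)=(-0.039300, 0.001200) → end (x,ẋ)=(-0.095919, -0.341976)
phase 2: p=0.1299, T=0.400, ωT=1.154800, cosh=1.744255, sinh=1.429134; start (x,ẋ)=(-0.095919, -0.341976) → end (x,ẋ)=(-0.433272, -1.528201)

1 0.3620 -0.0959 -0.3420
2 0.7620 -0.4333 -1.5282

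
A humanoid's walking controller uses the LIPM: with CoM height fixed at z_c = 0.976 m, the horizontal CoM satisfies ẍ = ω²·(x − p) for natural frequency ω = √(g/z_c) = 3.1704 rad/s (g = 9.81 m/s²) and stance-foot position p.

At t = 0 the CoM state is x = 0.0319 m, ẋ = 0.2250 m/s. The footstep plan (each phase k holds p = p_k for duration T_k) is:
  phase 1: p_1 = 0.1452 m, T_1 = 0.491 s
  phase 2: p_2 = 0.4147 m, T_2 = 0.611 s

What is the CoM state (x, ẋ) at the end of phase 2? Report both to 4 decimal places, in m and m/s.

phase 1: p=0.1452, T=0.491, ωT=1.556666, cosh=2.476911, sinh=2.266073; start (x,ẋ)=(0.031900, 0.225000) → end (x,ẋ)=(0.025387, -0.256683)
phase 2: p=0.4147, T=0.611, ωT=1.937114, cosh=3.541409, sinh=3.397290; start (x,ẋ)=(0.025387, -0.256683) → end (x,ẋ)=(-1.239070, -5.102221)

x = -1.2391, ẋ = -5.1022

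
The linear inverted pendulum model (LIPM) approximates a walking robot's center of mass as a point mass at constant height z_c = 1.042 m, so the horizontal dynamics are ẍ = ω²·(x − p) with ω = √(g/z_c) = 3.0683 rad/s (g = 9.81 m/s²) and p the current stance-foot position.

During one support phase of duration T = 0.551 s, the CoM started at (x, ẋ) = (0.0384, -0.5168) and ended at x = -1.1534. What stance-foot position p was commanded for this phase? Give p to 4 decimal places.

p = 0.4546

ωT = 3.0683·0.551 = 1.690633; cosh(ωT) = 2.803658, sinh(ωT) = 2.619256
x(T) = p + (x₀−p)·cosh(ωT) + (ẋ₀/ω)·sinh(ωT) ⇒ p·(1 − cosh) = x(T) − x₀·cosh − (ẋ₀/ω)·sinh
numerator   = -1.1534 − (0.0384)·2.803658 − (-0.5168/3.0683)·2.619256 = -0.819894
denominator = 1 − 2.803658 = -1.803658
p = -0.819894 / -1.803658 = 0.4546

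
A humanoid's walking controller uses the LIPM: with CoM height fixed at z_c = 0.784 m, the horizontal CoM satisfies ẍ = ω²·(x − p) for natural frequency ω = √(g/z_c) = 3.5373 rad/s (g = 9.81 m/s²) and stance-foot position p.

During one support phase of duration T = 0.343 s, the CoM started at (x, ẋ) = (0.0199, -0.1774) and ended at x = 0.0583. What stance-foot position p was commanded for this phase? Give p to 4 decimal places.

p = -0.1189

ωT = 3.5373·0.343 = 1.213294; cosh(ωT) = 1.830883, sinh(ωT) = 1.533666
x(T) = p + (x₀−p)·cosh(ωT) + (ẋ₀/ω)·sinh(ωT) ⇒ p·(1 − cosh) = x(T) − x₀·cosh − (ẋ₀/ω)·sinh
numerator   = 0.0583 − (0.0199)·1.830883 − (-0.1774/3.5373)·1.533666 = 0.098781
denominator = 1 − 1.830883 = -0.830883
p = 0.098781 / -0.830883 = -0.1189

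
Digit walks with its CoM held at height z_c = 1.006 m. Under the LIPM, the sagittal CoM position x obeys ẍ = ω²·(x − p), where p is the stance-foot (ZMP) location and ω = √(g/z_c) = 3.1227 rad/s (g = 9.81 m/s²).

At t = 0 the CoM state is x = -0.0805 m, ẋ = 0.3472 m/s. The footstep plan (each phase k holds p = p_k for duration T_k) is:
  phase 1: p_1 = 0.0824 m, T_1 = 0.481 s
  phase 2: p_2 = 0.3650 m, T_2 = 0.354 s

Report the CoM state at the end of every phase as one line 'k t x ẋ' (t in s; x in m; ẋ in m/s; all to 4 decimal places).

1 0.4810 -0.0642 -0.2673
2 0.8350 -0.4694 -2.2504

phase 1: p=0.0824, T=0.481, ωT=1.502019, cosh=2.356713, sinh=2.134033; start (x,ẋ)=(-0.080500, 0.347200) → end (x,ẋ)=(-0.064234, -0.267306)
phase 2: p=0.3650, T=0.354, ωT=1.105436, cosh=1.675804, sinh=1.344737; start (x,ẋ)=(-0.064234, -0.267306) → end (x,ẋ)=(-0.469423, -2.250397)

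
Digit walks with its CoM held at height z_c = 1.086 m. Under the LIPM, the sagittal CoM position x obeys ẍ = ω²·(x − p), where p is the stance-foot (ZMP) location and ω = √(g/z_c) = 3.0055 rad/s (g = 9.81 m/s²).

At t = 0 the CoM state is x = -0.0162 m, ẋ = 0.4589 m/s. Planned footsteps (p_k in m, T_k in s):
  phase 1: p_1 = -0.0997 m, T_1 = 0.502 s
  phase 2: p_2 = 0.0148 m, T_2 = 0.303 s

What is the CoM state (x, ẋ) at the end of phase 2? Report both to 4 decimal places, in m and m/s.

x = 1.1737, ẋ = 3.6399

phase 1: p=-0.0997, T=0.502, ωT=1.508761, cosh=2.371155, sinh=2.149971; start (x,ẋ)=(-0.016200, 0.458900) → end (x,ẋ)=(0.426563, 1.627678)
phase 2: p=0.0148, T=0.303, ωT=0.910667, cosh=1.444117, sinh=1.041861; start (x,ẋ)=(0.426563, 1.627678) → end (x,ẋ)=(1.173672, 3.639919)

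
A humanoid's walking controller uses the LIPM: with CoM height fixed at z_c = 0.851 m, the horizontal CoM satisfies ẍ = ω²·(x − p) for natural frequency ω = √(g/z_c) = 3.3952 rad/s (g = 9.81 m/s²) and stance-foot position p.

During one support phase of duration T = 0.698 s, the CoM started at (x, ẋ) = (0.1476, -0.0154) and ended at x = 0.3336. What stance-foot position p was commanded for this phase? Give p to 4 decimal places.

ωT = 3.3952·0.698 = 2.369850; cosh(ωT) = 5.394639, sinh(ωT) = 5.301144
x(T) = p + (x₀−p)·cosh(ωT) + (ẋ₀/ω)·sinh(ωT) ⇒ p·(1 − cosh) = x(T) − x₀·cosh − (ẋ₀/ω)·sinh
numerator   = 0.3336 − (0.1476)·5.394639 − (-0.0154/3.3952)·5.301144 = -0.438604
denominator = 1 − 5.394639 = -4.394639
p = -0.438604 / -4.394639 = 0.0998

p = 0.0998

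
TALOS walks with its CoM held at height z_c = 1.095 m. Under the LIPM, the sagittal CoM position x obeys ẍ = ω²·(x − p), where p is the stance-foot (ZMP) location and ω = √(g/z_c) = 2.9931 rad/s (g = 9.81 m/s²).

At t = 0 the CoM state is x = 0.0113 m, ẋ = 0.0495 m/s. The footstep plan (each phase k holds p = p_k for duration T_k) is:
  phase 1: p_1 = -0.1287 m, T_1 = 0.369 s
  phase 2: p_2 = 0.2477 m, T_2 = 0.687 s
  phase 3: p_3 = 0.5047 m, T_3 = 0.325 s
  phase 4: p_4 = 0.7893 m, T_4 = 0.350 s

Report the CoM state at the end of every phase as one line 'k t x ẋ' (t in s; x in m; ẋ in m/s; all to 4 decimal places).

phase 1: p=-0.1287, T=0.369, ωT=1.104454, cosh=1.674484, sinh=1.343092; start (x,ẋ)=(0.011300, 0.049500) → end (x,ẋ)=(0.127940, 0.645688)
phase 2: p=0.2477, T=0.687, ωT=2.056260, cosh=3.972305, sinh=3.844373; start (x,ẋ)=(0.127940, 0.645688) → end (x,ẋ)=(0.601306, 1.186839)
phase 3: p=0.5047, T=0.325, ωT=0.972758, cosh=1.511634, sinh=1.133595; start (x,ẋ)=(0.601306, 1.186839) → end (x,ẋ)=(1.100232, 2.121847)
phase 4: p=0.7893, T=0.350, ωT=1.047585, cosh=1.600771, sinh=1.249987; start (x,ẋ)=(1.100232, 2.121847) → end (x,ẋ)=(2.173162, 4.559890)

1 0.3690 0.1279 0.6457
2 1.0560 0.6013 1.1868
3 1.3810 1.1002 2.1218
4 1.7310 2.1732 4.5599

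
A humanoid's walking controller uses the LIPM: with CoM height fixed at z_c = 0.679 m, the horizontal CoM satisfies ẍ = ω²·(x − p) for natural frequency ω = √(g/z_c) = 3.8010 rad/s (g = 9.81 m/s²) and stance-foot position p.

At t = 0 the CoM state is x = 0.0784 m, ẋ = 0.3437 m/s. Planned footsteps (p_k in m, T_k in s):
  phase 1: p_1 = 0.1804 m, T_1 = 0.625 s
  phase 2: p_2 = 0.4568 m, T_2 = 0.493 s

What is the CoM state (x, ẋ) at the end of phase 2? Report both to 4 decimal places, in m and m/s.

phase 1: p=0.1804, T=0.625, ωT=2.375625, cosh=5.425346, sinh=5.332389; start (x,ẋ)=(0.078400, 0.343700) → end (x,ẋ)=(0.109188, -0.202687)
phase 2: p=0.4568, T=0.493, ωT=1.873893, cosh=3.333565, sinh=3.180040; start (x,ẋ)=(0.109188, -0.202687) → end (x,ẋ)=(-0.871560, -4.877365)

x = -0.8716, ẋ = -4.8774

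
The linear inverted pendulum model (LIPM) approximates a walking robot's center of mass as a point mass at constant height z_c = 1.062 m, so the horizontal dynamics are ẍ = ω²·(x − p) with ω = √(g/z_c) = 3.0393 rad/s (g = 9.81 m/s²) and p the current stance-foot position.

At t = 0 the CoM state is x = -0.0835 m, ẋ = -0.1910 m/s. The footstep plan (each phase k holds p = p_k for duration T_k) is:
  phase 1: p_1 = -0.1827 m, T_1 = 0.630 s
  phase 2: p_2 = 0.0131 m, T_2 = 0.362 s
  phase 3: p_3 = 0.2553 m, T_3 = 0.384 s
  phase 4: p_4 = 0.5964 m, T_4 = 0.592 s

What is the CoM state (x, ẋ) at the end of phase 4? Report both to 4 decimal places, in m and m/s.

phase 1: p=-0.1827, T=0.630, ωT=1.914759, cosh=3.466340, sinh=3.318963; start (x,ẋ)=(-0.083500, -0.191000) → end (x,ẋ)=(-0.047414, 0.338592)
phase 2: p=0.0131, T=0.362, ωT=1.100227, cosh=1.668821, sinh=1.336026; start (x,ẋ)=(-0.047414, 0.338592) → end (x,ẋ)=(0.060952, 0.319327)
phase 3: p=0.2553, T=0.384, ωT=1.167091, cosh=1.761953, sinh=1.450682; start (x,ẋ)=(0.060952, 0.319327) → end (x,ẋ)=(0.065285, -0.294252)
phase 4: p=0.5964, T=0.592, ωT=1.799266, cosh=3.105313, sinh=2.939893; start (x,ẋ)=(0.065285, -0.294252) → end (x,ẋ)=(-1.337506, -5.659370)

x = -1.3375, ẋ = -5.6594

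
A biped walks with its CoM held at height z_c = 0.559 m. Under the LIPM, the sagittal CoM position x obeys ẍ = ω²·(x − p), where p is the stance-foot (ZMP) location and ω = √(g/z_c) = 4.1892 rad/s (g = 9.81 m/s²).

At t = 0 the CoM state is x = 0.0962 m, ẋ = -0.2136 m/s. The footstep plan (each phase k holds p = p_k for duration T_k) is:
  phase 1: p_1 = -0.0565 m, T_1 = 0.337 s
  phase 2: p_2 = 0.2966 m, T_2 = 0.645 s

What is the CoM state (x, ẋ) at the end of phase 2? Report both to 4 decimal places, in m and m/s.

x = 0.7653, ẋ = 2.0489

phase 1: p=-0.0565, T=0.337, ωT=1.411760, cosh=2.173443, sinh=1.929729; start (x,ẋ)=(0.096200, -0.213600) → end (x,ẋ)=(0.176991, 0.770183)
phase 2: p=0.2966, T=0.645, ωT=2.702034, cosh=7.488548, sinh=7.421479; start (x,ẋ)=(0.176991, 0.770183) → end (x,ẋ)=(0.765340, 2.048906)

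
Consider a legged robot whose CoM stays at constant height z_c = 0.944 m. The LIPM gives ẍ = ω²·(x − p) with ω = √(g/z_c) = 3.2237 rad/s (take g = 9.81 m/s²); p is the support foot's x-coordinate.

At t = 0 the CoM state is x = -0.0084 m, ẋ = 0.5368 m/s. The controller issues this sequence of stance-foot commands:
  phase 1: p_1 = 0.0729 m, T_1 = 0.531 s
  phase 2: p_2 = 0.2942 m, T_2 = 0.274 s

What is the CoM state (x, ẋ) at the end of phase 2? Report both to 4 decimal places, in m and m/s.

x = 0.5424, ẋ = 1.1547

phase 1: p=0.0729, T=0.531, ωT=1.711785, cosh=2.859691, sinh=2.679147; start (x,ẋ)=(-0.008400, 0.536800) → end (x,ẋ)=(0.286530, 0.832913)
phase 2: p=0.2942, T=0.274, ωT=0.883294, cosh=1.416136, sinh=1.002717; start (x,ẋ)=(0.286530, 0.832913) → end (x,ẋ)=(0.542412, 1.154725)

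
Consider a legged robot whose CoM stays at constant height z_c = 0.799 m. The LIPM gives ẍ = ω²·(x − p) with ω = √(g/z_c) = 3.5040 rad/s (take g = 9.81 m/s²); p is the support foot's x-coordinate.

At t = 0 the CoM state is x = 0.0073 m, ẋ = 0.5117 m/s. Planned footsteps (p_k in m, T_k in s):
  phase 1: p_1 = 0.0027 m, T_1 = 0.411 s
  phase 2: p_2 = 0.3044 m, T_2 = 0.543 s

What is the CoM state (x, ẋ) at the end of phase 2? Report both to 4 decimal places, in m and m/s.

x = 1.3995, ẋ = 4.0124

phase 1: p=0.0027, T=0.411, ωT=1.440144, cosh=2.229099, sinh=1.992205; start (x,ẋ)=(0.007300, 0.511700) → end (x,ẋ)=(0.303882, 1.172741)
phase 2: p=0.3044, T=0.543, ωT=1.902672, cosh=3.426476, sinh=3.277307; start (x,ẋ)=(0.303882, 1.172741) → end (x,ẋ)=(1.399494, 4.012417)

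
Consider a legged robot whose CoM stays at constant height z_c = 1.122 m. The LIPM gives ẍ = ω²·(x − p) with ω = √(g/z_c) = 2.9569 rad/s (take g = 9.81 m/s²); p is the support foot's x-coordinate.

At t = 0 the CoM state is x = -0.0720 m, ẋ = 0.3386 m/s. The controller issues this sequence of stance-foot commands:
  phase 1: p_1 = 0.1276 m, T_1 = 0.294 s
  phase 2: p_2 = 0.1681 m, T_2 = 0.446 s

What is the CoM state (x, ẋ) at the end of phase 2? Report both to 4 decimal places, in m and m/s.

x = -0.3101, ẋ = -1.2777

phase 1: p=0.1276, T=0.294, ωT=0.869329, cosh=1.402271, sinh=0.983038; start (x,ẋ)=(-0.072000, 0.338600) → end (x,ẋ)=(-0.039724, -0.105377)
phase 2: p=0.1681, T=0.446, ωT=1.318777, cosh=2.003155, sinh=1.735693; start (x,ẋ)=(-0.039724, -0.105377) → end (x,ẋ)=(-0.310059, -1.277695)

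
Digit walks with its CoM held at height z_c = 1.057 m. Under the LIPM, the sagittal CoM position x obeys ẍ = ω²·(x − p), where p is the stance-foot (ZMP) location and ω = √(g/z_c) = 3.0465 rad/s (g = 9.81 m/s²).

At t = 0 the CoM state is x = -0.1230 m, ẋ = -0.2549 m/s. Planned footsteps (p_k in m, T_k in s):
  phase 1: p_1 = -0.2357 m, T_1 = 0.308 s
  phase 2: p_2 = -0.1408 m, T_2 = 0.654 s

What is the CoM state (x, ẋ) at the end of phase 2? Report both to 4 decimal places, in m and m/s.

x = -0.2180, ẋ = -0.2276

phase 1: p=-0.2357, T=0.308, ωT=0.938322, cosh=1.473487, sinh=1.082203; start (x,ẋ)=(-0.123000, -0.254900) → end (x,ẋ)=(-0.160186, -0.004028)
phase 2: p=-0.1408, T=0.654, ωT=1.992411, cosh=3.734780, sinh=3.598413; start (x,ẋ)=(-0.160186, -0.004028) → end (x,ẋ)=(-0.217959, -0.227560)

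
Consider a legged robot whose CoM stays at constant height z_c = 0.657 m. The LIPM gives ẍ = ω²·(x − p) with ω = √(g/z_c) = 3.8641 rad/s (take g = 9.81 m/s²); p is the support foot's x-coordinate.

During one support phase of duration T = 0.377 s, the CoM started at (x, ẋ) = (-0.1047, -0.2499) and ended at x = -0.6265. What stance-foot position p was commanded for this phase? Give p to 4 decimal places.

p = 0.2046

ωT = 3.8641·0.377 = 1.456766; cosh(ωT) = 2.262522, sinh(ωT) = 2.029533
x(T) = p + (x₀−p)·cosh(ωT) + (ẋ₀/ω)·sinh(ωT) ⇒ p·(1 − cosh) = x(T) − x₀·cosh − (ẋ₀/ω)·sinh
numerator   = -0.6265 − (-0.1047)·2.262522 − (-0.2499/3.8641)·2.029533 = -0.258359
denominator = 1 − 2.262522 = -1.262522
p = -0.258359 / -1.262522 = 0.2046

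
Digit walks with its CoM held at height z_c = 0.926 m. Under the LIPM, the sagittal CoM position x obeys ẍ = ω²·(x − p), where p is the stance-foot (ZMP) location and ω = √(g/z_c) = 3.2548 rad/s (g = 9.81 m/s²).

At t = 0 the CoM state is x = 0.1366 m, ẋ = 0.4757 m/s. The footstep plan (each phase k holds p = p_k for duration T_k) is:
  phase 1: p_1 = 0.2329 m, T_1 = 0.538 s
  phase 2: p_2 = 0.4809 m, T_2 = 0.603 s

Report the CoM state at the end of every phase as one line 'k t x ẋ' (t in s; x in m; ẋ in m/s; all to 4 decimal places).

phase 1: p=0.2329, T=0.538, ωT=1.751082, cosh=2.967210, sinh=2.793624; start (x,ẋ)=(0.136600, 0.475700) → end (x,ẋ)=(0.355455, 0.535876)
phase 2: p=0.4809, T=0.603, ωT=1.962644, cosh=3.629306, sinh=3.488819; start (x,ẋ)=(0.355455, 0.535876) → end (x,ẋ)=(0.600028, 0.520382)

1 0.5380 0.3555 0.5359
2 1.1410 0.6000 0.5204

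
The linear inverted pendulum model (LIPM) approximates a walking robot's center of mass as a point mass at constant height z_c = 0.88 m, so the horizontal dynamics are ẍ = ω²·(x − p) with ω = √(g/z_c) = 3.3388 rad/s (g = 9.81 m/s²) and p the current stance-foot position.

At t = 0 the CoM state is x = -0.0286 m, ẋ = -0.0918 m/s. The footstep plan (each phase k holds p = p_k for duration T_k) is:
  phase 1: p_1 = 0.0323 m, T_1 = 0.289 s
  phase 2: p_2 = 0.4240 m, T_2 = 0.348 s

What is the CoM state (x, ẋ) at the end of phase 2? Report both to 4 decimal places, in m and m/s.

phase 1: p=0.0323, T=0.289, ωT=0.964913, cosh=1.502788, sinh=1.121772; start (x,ẋ)=(-0.028600, -0.091800) → end (x,ẋ)=(-0.090063, -0.366049)
phase 2: p=0.4240, T=0.348, ωT=1.161902, cosh=1.754449, sinh=1.441559; start (x,ẋ)=(-0.090063, -0.366049) → end (x,ẋ)=(-0.635942, -3.116438)

x = -0.6359, ẋ = -3.1164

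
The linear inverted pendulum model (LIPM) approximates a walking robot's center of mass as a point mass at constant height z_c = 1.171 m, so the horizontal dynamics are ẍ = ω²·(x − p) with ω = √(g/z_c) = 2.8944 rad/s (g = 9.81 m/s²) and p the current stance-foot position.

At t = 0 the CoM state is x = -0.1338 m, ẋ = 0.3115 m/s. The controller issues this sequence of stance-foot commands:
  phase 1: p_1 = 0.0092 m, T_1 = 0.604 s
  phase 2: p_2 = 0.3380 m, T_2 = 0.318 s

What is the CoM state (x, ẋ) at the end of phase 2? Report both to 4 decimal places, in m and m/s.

x = -0.4040, ẋ = -1.7181

phase 1: p=0.0092, T=0.604, ωT=1.748218, cosh=2.959219, sinh=2.785135; start (x,ẋ)=(-0.133800, 0.311500) → end (x,ẋ)=(-0.114228, -0.230968)
phase 2: p=0.3380, T=0.318, ωT=0.920419, cosh=1.454347, sinh=1.055995; start (x,ẋ)=(-0.114228, -0.230968) → end (x,ẋ)=(-0.403963, -1.718130)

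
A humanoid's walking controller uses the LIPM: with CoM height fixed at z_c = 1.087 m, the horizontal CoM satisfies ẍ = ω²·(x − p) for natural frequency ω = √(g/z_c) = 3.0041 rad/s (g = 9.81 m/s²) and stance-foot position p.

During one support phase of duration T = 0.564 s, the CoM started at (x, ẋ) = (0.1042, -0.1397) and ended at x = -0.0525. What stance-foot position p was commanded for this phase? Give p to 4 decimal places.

p = 0.1232

ωT = 3.0041·0.564 = 1.694312; cosh(ωT) = 2.813314, sinh(ωT) = 2.629588
x(T) = p + (x₀−p)·cosh(ωT) + (ẋ₀/ω)·sinh(ωT) ⇒ p·(1 − cosh) = x(T) − x₀·cosh − (ẋ₀/ω)·sinh
numerator   = -0.0525 − (0.1042)·2.813314 − (-0.1397/3.0041)·2.629588 = -0.223363
denominator = 1 − 2.813314 = -1.813314
p = -0.223363 / -1.813314 = 0.1232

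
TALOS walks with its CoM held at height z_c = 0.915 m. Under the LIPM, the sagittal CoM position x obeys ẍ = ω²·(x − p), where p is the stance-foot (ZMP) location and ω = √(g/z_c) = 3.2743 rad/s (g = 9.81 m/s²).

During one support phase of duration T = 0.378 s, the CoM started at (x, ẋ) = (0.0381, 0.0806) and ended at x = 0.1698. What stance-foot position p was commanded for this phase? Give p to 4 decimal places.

ωT = 3.2743·0.378 = 1.237685; cosh(ωT) = 1.868840, sinh(ωT) = 1.578785
x(T) = p + (x₀−p)·cosh(ωT) + (ẋ₀/ω)·sinh(ωT) ⇒ p·(1 − cosh) = x(T) − x₀·cosh − (ẋ₀/ω)·sinh
numerator   = 0.1698 − (0.0381)·1.868840 − (0.0806/3.2743)·1.578785 = 0.059734
denominator = 1 − 1.868840 = -0.868840
p = 0.059734 / -0.868840 = -0.0688

p = -0.0688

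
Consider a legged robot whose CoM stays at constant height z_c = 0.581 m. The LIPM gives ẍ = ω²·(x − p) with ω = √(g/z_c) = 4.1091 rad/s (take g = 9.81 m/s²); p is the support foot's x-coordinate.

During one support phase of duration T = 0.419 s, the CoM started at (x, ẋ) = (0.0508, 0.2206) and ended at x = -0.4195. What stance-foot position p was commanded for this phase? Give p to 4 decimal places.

ωT = 4.1091·0.419 = 1.721713; cosh(ωT) = 2.886431, sinh(ωT) = 2.707671
x(T) = p + (x₀−p)·cosh(ωT) + (ẋ₀/ω)·sinh(ωT) ⇒ p·(1 − cosh) = x(T) − x₀·cosh − (ẋ₀/ω)·sinh
numerator   = -0.4195 − (0.0508)·2.886431 − (0.2206/4.1091)·2.707671 = -0.711494
denominator = 1 − 2.886431 = -1.886431
p = -0.711494 / -1.886431 = 0.3772

p = 0.3772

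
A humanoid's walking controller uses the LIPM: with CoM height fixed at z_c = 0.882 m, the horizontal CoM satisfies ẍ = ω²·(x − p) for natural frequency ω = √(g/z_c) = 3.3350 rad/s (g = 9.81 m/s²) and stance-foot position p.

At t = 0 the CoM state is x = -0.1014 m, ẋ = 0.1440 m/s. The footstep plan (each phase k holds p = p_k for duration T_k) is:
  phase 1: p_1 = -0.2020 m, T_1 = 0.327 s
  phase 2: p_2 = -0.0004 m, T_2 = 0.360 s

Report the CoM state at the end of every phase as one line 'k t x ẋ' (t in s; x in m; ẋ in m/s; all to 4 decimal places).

phase 1: p=-0.2020, T=0.327, ωT=1.090545, cosh=1.655964, sinh=1.319931; start (x,ẋ)=(-0.101400, 0.144000) → end (x,ẋ)=(0.021583, 0.681297)
phase 2: p=-0.0004, T=0.360, ωT=1.200600, cosh=1.811562, sinh=1.510548; start (x,ẋ)=(0.021583, 0.681297) → end (x,ẋ)=(0.348008, 1.344953)

1 0.3270 0.0216 0.6813
2 0.6870 0.3480 1.3450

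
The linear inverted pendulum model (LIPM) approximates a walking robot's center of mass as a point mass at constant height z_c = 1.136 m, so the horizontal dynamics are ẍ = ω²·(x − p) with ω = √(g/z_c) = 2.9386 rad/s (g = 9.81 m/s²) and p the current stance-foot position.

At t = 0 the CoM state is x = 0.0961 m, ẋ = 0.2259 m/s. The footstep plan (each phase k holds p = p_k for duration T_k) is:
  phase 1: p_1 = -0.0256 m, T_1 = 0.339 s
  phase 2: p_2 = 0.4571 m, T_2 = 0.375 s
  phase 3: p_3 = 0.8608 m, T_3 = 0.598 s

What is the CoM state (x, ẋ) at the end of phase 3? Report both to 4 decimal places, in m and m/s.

x = 0.1226, ẋ = -1.8861

phase 1: p=-0.0256, T=0.339, ωT=0.996185, cosh=1.538609, sinh=1.169323; start (x,ẋ)=(0.096100, 0.225900) → end (x,ẋ)=(0.251539, 0.765754)
phase 2: p=0.4571, T=0.375, ωT=1.101975, cosh=1.671160, sinh=1.338945; start (x,ẋ)=(0.251539, 0.765754) → end (x,ẋ)=(0.462483, 0.470890)
phase 3: p=0.8608, T=0.598, ωT=1.757283, cosh=2.984589, sinh=2.812076; start (x,ẋ)=(0.462483, 0.470890) → end (x,ẋ)=(0.122602, -1.886109)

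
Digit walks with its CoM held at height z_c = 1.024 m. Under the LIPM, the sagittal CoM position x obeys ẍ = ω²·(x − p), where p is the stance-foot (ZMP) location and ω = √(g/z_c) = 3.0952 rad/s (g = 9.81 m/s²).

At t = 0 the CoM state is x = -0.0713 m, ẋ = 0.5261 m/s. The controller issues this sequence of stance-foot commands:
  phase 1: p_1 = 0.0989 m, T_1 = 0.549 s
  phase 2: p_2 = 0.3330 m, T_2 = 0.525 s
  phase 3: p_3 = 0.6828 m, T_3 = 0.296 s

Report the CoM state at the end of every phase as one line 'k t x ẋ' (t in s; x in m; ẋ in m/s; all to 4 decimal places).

1 0.5490 0.0672 0.0943
2 1.0740 -0.2937 -1.7593
3 1.3700 -1.3298 -5.7240

phase 1: p=0.0989, T=0.549, ωT=1.699265, cosh=2.826371, sinh=2.643553; start (x,ẋ)=(-0.071300, 0.526100) → end (x,ẋ)=(0.067184, 0.094322)
phase 2: p=0.3330, T=0.525, ωT=1.624980, cosh=2.637617, sinh=2.440701; start (x,ẋ)=(0.067184, 0.094322) → end (x,ẋ)=(-0.293744, -1.759311)
phase 3: p=0.6828, T=0.296, ωT=0.916179, cosh=1.449883, sinh=1.049838; start (x,ẋ)=(-0.293744, -1.759311) → end (x,ẋ)=(-1.329802, -5.724034)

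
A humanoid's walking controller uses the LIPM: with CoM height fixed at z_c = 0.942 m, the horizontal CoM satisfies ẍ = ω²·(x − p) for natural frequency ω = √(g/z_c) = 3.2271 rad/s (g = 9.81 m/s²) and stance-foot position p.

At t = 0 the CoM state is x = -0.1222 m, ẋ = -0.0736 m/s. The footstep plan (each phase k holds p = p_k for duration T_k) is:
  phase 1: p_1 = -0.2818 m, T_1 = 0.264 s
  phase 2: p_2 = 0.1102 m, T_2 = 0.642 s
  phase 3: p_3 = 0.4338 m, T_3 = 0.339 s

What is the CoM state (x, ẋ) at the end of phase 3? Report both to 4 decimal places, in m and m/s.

x = -0.9556, ẋ = -4.0914

phase 1: p=-0.2818, T=0.264, ωT=0.851954, cosh=1.385402, sinh=0.958822; start (x,ẋ)=(-0.122200, -0.073600) → end (x,ẋ)=(-0.082558, 0.391871)
phase 2: p=0.1102, T=0.642, ωT=2.071798, cosh=4.032523, sinh=3.906564; start (x,ẋ)=(-0.082558, 0.391871) → end (x,ẋ)=(-0.192720, -0.849841)
phase 3: p=0.4338, T=0.339, ωT=1.093987, cosh=1.660517, sinh=1.325639; start (x,ẋ)=(-0.192720, -0.849841) → end (x,ẋ)=(-0.955648, -4.091408)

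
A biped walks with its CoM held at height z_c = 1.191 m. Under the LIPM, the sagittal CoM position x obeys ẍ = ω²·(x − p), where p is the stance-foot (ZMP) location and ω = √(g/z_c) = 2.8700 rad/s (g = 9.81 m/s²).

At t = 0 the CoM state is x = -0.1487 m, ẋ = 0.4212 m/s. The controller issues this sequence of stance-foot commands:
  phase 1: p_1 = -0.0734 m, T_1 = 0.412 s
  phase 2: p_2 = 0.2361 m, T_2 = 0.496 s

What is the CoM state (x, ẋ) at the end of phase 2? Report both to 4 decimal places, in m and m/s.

phase 1: p=-0.0734, T=0.412, ωT=1.182440, cosh=1.784427, sinh=1.477897; start (x,ẋ)=(-0.148700, 0.421200) → end (x,ẋ)=(0.009128, 0.432211)
phase 2: p=0.2361, T=0.496, ωT=1.423520, cosh=2.196287, sinh=1.955422; start (x,ẋ)=(0.009128, 0.432211) → end (x,ẋ)=(0.032084, -0.324520)

x = 0.0321, ẋ = -0.3245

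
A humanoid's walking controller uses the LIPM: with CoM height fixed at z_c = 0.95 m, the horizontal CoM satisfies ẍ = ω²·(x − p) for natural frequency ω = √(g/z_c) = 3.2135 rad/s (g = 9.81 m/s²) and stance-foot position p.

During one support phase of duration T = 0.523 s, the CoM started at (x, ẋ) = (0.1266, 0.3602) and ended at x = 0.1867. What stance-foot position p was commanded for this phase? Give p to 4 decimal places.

p = 0.2562

ωT = 3.2135·0.523 = 1.680660; cosh(ωT) = 2.777676, sinh(ωT) = 2.591425
x(T) = p + (x₀−p)·cosh(ωT) + (ẋ₀/ω)·sinh(ωT) ⇒ p·(1 − cosh) = x(T) − x₀·cosh − (ẋ₀/ω)·sinh
numerator   = 0.1867 − (0.1266)·2.777676 − (0.3602/3.2135)·2.591425 = -0.455426
denominator = 1 − 2.777676 = -1.777676
p = -0.455426 / -1.777676 = 0.2562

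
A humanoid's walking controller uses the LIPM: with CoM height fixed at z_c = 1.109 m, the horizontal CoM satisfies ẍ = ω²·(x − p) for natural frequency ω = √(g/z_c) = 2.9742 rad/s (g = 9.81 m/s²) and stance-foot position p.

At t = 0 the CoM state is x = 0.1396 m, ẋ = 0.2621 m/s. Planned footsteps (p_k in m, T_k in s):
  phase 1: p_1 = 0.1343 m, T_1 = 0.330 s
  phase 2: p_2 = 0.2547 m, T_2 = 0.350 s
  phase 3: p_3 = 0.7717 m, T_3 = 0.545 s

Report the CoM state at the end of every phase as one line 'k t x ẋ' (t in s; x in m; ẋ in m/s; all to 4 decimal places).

phase 1: p=0.1343, T=0.330, ωT=0.981486, cosh=1.521586, sinh=1.146832; start (x,ẋ)=(0.139600, 0.262100) → end (x,ẋ)=(0.243428, 0.416886)
phase 2: p=0.2547, T=0.350, ωT=1.040970, cosh=1.592537, sinh=1.239425; start (x,ẋ)=(0.243428, 0.416886) → end (x,ẋ)=(0.410477, 0.622356)
phase 3: p=0.7717, T=0.545, ωT=1.620939, cosh=2.627775, sinh=2.430062; start (x,ẋ)=(0.410477, 0.622356) → end (x,ẋ)=(0.330980, -0.975328)

1 0.3300 0.2434 0.4169
2 0.6800 0.4105 0.6224
3 1.2250 0.3310 -0.9753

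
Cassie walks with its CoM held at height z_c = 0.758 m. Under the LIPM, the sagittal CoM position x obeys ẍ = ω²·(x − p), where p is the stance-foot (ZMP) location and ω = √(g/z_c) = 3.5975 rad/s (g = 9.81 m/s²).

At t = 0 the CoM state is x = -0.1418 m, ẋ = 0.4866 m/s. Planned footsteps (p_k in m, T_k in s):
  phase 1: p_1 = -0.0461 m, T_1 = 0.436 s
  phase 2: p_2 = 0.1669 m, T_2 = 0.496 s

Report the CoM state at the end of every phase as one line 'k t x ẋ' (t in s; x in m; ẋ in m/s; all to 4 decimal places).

phase 1: p=-0.0461, T=0.436, ωT=1.568510, cosh=2.503924, sinh=2.295568; start (x,ẋ)=(-0.141800, 0.486600) → end (x,ẋ)=(0.024774, 0.428089)
phase 2: p=0.1669, T=0.496, ωT=1.784360, cosh=3.061836, sinh=2.893931; start (x,ẋ)=(0.024774, 0.428089) → end (x,ẋ)=(0.076102, -0.168919)

1 0.4360 0.0248 0.4281
2 0.9320 0.0761 -0.1689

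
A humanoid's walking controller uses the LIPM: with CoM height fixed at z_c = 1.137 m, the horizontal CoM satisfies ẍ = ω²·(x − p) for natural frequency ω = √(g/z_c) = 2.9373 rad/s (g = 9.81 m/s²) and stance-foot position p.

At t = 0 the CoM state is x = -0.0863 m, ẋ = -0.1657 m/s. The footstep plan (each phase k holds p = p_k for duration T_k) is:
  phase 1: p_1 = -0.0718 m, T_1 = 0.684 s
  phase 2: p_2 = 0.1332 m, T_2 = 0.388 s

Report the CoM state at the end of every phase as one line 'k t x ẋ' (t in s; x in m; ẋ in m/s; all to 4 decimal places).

1 0.6840 -0.3334 -0.7848
2 1.0720 -1.0455 -3.2748

phase 1: p=-0.0718, T=0.684, ωT=2.009113, cosh=3.795405, sinh=3.661297; start (x,ẋ)=(-0.086300, -0.165700) → end (x,ẋ)=(-0.333376, -0.784836)
phase 2: p=0.1332, T=0.388, ωT=1.139672, cosh=1.722834, sinh=1.402910; start (x,ẋ)=(-0.333376, -0.784836) → end (x,ẋ)=(-1.045485, -3.274793)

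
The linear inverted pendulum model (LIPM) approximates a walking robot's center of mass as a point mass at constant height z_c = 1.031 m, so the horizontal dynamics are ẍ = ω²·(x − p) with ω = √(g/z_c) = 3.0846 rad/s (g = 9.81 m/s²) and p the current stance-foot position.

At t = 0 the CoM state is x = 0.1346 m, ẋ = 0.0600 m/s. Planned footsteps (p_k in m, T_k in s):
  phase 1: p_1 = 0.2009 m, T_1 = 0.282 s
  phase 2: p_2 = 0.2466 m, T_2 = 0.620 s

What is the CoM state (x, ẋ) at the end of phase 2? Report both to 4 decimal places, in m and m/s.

phase 1: p=0.2009, T=0.282, ωT=0.869857, cosh=1.402791, sinh=0.983779; start (x,ẋ)=(0.134600, 0.060000) → end (x,ẋ)=(0.127031, -0.117024)
phase 2: p=0.2466, T=0.620, ωT=1.912452, cosh=3.458693, sinh=3.310975; start (x,ẋ)=(0.127031, -0.117024) → end (x,ẋ)=(-0.292565, -1.625914)

x = -0.2926, ẋ = -1.6259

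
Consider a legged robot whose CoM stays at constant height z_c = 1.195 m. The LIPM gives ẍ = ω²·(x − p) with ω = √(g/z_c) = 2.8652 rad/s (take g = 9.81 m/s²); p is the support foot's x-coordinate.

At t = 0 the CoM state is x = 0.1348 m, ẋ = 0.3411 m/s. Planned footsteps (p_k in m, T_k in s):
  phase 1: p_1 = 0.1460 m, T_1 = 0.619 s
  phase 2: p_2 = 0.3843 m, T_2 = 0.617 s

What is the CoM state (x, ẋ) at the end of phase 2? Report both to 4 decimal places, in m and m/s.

x = 1.5253, ẋ = 3.3965

phase 1: p=0.1460, T=0.619, ωT=1.773559, cosh=3.030756, sinh=2.861028; start (x,ẋ)=(0.134800, 0.341100) → end (x,ẋ)=(0.452659, 0.941980)
phase 2: p=0.3843, T=0.617, ωT=1.767828, cosh=3.014411, sinh=2.843707; start (x,ẋ)=(0.452659, 0.941980) → end (x,ẋ)=(1.525275, 3.396487)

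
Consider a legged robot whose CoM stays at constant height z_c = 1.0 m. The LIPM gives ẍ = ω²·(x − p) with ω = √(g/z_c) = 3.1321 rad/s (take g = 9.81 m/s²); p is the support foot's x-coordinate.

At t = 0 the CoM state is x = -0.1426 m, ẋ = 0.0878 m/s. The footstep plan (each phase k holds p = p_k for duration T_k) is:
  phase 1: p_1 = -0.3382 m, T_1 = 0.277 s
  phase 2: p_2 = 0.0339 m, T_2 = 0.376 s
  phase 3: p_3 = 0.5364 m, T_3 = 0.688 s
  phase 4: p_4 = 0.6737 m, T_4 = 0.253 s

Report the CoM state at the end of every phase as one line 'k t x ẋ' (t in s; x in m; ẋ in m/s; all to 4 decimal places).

phase 1: p=-0.3382, T=0.277, ωT=0.867592, cosh=1.400566, sinh=0.980604; start (x,ẋ)=(-0.142600, 0.087800) → end (x,ẋ)=(-0.036761, 0.723726)
phase 2: p=0.0339, T=0.376, ωT=1.177670, cosh=1.777397, sinh=1.469402; start (x,ẋ)=(-0.036761, 0.723726) → end (x,ẋ)=(0.247838, 0.961145)
phase 3: p=0.5364, T=0.688, ωT=2.154885, cosh=4.371406, sinh=4.255490; start (x,ẋ)=(0.247838, 0.961145) → end (x,ẋ)=(0.580858, 0.355425)
phase 4: p=0.6737, T=0.253, ωT=0.792421, cosh=1.330743, sinh=0.877995; start (x,ẋ)=(0.580858, 0.355425) → end (x,ẋ)=(0.649784, 0.217665)

1 0.2770 -0.0368 0.7237
2 0.6530 0.2478 0.9611
3 1.3410 0.5809 0.3554
4 1.5940 0.6498 0.2177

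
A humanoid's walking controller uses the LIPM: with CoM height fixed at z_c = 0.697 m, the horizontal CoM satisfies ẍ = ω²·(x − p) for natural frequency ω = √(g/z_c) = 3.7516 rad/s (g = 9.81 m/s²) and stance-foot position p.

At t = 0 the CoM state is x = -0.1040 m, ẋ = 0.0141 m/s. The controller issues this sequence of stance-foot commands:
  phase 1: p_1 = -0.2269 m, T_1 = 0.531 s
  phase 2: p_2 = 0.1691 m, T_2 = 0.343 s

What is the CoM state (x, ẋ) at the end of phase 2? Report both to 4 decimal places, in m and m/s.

x = 1.0808, ẋ = 3.8139

phase 1: p=-0.2269, T=0.531, ωT=1.992100, cosh=3.733659, sinh=3.597250; start (x,ẋ)=(-0.104000, 0.014100) → end (x,ẋ)=(0.245487, 1.711235)
phase 2: p=0.1691, T=0.343, ωT=1.286799, cosh=1.948665, sinh=1.672511; start (x,ẋ)=(0.245487, 1.711235) → end (x,ẋ)=(1.080842, 3.813918)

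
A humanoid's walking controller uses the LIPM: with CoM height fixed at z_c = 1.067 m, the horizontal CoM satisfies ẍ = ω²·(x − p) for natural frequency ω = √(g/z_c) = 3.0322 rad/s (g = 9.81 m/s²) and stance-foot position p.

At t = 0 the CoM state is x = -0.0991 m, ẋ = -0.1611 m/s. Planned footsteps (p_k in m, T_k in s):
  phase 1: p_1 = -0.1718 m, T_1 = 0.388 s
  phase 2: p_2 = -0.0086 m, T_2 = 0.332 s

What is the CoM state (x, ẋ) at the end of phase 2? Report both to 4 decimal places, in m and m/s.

x = -0.1678, ẋ = -0.3449

phase 1: p=-0.1718, T=0.388, ωT=1.176494, cosh=1.775671, sinh=1.467312; start (x,ẋ)=(-0.099100, -0.161100) → end (x,ẋ)=(-0.120667, 0.037395)
phase 2: p=-0.0086, T=0.332, ωT=1.006690, cosh=1.550978, sinh=1.185551; start (x,ẋ)=(-0.120667, 0.037395) → end (x,ẋ)=(-0.167792, -0.344861)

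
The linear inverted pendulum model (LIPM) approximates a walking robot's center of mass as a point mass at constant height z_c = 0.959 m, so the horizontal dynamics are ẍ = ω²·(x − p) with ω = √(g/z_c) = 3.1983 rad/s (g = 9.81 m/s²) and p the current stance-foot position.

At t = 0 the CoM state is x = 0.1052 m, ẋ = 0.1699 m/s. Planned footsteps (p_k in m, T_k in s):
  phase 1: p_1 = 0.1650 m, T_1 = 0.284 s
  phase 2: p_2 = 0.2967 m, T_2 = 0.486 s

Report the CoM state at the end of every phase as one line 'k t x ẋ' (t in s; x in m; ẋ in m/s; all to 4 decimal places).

1 0.2840 0.1340 0.0463
2 0.7700 -0.0728 -1.0621

phase 1: p=0.1650, T=0.284, ωT=0.908317, cosh=1.441674, sinh=1.038472; start (x,ẋ)=(0.105200, 0.169900) → end (x,ẋ)=(0.133954, 0.046324)
phase 2: p=0.2967, T=0.486, ωT=1.554374, cosh=2.471722, sinh=2.260400; start (x,ẋ)=(0.133954, 0.046324) → end (x,ẋ)=(-0.072824, -1.062065)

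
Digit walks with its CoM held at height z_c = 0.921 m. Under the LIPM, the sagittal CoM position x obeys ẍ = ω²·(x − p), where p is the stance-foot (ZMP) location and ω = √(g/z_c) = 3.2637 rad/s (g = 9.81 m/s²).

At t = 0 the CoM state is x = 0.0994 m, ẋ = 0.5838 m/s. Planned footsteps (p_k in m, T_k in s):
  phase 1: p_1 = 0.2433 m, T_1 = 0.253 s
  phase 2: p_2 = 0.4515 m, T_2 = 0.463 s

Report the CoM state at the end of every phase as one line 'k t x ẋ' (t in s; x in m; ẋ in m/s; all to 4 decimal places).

phase 1: p=0.2433, T=0.253, ωT=0.825716, cosh=1.360718, sinh=0.922797; start (x,ẋ)=(0.099400, 0.583800) → end (x,ẋ)=(0.212560, 0.360999)
phase 2: p=0.4515, T=0.463, ωT=1.511093, cosh=2.376175, sinh=2.155507; start (x,ẋ)=(0.212560, 0.360999) → end (x,ẋ)=(0.122157, -0.823132)

1 0.2530 0.2126 0.3610
2 0.7160 0.1222 -0.8231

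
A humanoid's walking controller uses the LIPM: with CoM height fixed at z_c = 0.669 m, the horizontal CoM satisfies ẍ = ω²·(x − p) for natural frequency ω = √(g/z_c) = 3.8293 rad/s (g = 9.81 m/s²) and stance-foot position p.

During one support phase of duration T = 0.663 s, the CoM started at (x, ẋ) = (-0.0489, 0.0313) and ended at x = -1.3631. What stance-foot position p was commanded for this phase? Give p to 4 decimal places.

p = 0.2053

ωT = 3.8293·0.663 = 2.538826; cosh(ωT) = 6.371876, sinh(ωT) = 6.292917
x(T) = p + (x₀−p)·cosh(ωT) + (ẋ₀/ω)·sinh(ωT) ⇒ p·(1 − cosh) = x(T) − x₀·cosh − (ẋ₀/ω)·sinh
numerator   = -1.3631 − (-0.0489)·6.371876 − (0.0313/3.8293)·6.292917 = -1.102952
denominator = 1 − 6.371876 = -5.371876
p = -1.102952 / -5.371876 = 0.2053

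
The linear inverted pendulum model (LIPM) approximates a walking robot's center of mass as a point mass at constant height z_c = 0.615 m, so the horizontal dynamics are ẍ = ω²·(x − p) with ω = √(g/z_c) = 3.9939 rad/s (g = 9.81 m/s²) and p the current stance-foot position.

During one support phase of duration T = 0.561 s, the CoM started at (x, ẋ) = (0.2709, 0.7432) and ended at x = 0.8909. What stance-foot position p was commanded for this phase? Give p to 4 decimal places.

ωT = 3.9939·0.561 = 2.240578; cosh(ωT) = 4.752579, sinh(ωT) = 4.646182
x(T) = p + (x₀−p)·cosh(ωT) + (ẋ₀/ω)·sinh(ωT) ⇒ p·(1 − cosh) = x(T) − x₀·cosh − (ẋ₀/ω)·sinh
numerator   = 0.8909 − (0.2709)·4.752579 − (0.7432/3.9939)·4.646182 = -1.261153
denominator = 1 − 4.752579 = -3.752579
p = -1.261153 / -3.752579 = 0.3361

p = 0.3361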